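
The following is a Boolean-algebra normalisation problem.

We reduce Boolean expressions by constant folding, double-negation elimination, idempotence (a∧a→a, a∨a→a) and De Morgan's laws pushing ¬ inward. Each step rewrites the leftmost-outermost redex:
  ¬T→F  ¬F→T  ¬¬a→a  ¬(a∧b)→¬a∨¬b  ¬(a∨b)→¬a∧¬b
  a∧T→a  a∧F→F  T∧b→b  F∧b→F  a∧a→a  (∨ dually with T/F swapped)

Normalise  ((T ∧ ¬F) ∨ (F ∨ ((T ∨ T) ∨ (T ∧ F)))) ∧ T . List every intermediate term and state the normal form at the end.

Answer: normal form = T  (in 4 steps)

Derivation:
  start: ((T ∧ ¬F) ∨ (F ∨ ((T ∨ T) ∨ (T ∧ F)))) ∧ T
  →1  (T ∧ ¬F) ∨ (F ∨ ((T ∨ T) ∨ (T ∧ F)))
  →2  ¬F ∨ (F ∨ ((T ∨ T) ∨ (T ∧ F)))
  →3  T ∨ (F ∨ ((T ∨ T) ∨ (T ∧ F)))
  →4  T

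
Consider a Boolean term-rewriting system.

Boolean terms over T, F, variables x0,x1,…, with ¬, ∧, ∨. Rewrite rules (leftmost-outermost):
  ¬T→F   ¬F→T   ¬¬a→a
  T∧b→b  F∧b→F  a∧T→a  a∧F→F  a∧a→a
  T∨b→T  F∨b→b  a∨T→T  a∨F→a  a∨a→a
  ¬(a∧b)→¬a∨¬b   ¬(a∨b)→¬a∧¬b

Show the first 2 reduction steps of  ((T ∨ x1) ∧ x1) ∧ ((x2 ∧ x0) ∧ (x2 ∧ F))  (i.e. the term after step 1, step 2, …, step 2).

  start: ((T ∨ x1) ∧ x1) ∧ ((x2 ∧ x0) ∧ (x2 ∧ F))
  step 1: (T ∧ x1) ∧ ((x2 ∧ x0) ∧ (x2 ∧ F))
  step 2: x1 ∧ ((x2 ∧ x0) ∧ (x2 ∧ F))

Answer: after 2 steps: x1 ∧ ((x2 ∧ x0) ∧ (x2 ∧ F))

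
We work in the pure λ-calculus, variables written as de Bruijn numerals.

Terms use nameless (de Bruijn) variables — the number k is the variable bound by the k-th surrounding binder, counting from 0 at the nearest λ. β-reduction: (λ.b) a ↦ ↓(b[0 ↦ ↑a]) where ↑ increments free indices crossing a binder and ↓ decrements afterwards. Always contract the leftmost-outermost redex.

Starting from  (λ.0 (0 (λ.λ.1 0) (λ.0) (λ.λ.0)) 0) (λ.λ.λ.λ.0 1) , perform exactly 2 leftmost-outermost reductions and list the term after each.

  start: (λ.0 (0 (λ.λ.1 0) (λ.0) (λ.λ.0)) 0) (λ.λ.λ.λ.0 1)
  [1] (λ.λ.λ.λ.0 1) ((λ.λ.λ.λ.0 1) (λ.λ.1 0) (λ.0) (λ.λ.0)) (λ.λ.λ.λ.0 1)
  [2] (λ.λ.λ.0 1) (λ.λ.λ.λ.0 1)

Answer: after 2 steps: (λ.λ.λ.0 1) (λ.λ.λ.λ.0 1)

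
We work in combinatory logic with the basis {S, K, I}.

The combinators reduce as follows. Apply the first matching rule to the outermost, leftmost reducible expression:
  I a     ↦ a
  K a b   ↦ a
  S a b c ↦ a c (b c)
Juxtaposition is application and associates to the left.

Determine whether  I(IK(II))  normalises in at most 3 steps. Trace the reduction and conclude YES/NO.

  start: I(IK(II))
  step 1: IK(II)
  step 2: K(II)
  step 3: KI

Answer: YES — reaches normal form KI in 3 ≤ 3 steps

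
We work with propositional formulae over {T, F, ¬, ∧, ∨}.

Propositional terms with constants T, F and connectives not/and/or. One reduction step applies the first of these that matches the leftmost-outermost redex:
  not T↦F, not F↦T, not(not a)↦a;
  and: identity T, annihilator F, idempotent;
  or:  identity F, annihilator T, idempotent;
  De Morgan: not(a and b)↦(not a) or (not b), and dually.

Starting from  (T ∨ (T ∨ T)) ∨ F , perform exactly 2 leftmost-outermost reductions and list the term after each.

Answer: after 2 steps: T

Derivation:
  start: (T ∨ (T ∨ T)) ∨ F
  →1  T ∨ (T ∨ T)
  →2  T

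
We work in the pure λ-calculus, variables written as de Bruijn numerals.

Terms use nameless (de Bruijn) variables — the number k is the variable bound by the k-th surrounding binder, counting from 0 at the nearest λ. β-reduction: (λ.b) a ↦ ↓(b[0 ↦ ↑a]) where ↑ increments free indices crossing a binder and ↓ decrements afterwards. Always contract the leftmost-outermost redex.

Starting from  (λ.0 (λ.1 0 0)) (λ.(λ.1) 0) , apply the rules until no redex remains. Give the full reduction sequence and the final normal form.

  start: (λ.0 (λ.1 0 0)) (λ.(λ.1) 0)
  →1  (λ.(λ.1) 0) (λ.(λ.(λ.1) 0) 0 0)
  →2  (λ.λ.(λ.(λ.1) 0) 0 0) (λ.(λ.(λ.1) 0) 0 0)
  →3  λ.(λ.(λ.1) 0) 0 0
  →4  λ.(λ.1) 0 0
  →5  λ.0 0

Answer: normal form = λ.0 0  (in 5 steps)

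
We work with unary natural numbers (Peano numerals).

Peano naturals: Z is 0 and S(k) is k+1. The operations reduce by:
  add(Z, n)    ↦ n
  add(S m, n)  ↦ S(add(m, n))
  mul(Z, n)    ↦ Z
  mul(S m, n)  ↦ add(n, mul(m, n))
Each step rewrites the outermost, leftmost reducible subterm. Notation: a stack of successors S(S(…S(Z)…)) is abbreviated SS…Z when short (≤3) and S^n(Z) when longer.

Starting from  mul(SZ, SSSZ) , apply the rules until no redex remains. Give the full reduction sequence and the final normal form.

Answer: normal form = SSSZ  (in 6 steps)

Reduction:
  start: mul(SZ, SSSZ)
  step 1: add(SSSZ, mul(Z, SSSZ))
  step 2: S(add(SSZ, mul(Z, SSSZ)))
  step 3: S(S(add(SZ, mul(Z, SSSZ))))
  step 4: S(S(S(add(Z, mul(Z, SSSZ)))))
  step 5: S(S(S(mul(Z, SSSZ))))
  step 6: SSSZ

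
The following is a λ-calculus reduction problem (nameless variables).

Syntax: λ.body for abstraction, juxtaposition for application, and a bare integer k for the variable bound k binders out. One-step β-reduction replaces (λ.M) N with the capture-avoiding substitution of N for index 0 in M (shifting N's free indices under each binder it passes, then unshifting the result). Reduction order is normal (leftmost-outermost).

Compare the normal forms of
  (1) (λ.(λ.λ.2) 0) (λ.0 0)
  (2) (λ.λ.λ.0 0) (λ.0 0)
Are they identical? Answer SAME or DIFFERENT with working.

Term A:
  start: (λ.(λ.λ.2) 0) (λ.0 0)
  [1] (λ.λ.λ.0 0) (λ.0 0)
  [2] λ.λ.0 0

Term B:
  start: (λ.λ.λ.0 0) (λ.0 0)
  [1] λ.λ.0 0

Answer: SAME — A ⇓ λ.λ.0 0, B ⇓ λ.λ.0 0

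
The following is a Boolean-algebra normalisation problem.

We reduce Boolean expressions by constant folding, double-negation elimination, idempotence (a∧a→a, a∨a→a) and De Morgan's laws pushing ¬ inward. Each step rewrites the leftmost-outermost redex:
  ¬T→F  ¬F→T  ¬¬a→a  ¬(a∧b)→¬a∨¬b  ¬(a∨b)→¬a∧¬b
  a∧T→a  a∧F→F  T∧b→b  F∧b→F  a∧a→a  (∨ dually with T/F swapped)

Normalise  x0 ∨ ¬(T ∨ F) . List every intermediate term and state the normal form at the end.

  start: x0 ∨ ¬(T ∨ F)
  step 1: x0 ∨ (¬T ∧ ¬F)
  step 2: x0 ∨ (F ∧ ¬F)
  step 3: x0 ∨ F
  step 4: x0

Answer: normal form = x0  (in 4 steps)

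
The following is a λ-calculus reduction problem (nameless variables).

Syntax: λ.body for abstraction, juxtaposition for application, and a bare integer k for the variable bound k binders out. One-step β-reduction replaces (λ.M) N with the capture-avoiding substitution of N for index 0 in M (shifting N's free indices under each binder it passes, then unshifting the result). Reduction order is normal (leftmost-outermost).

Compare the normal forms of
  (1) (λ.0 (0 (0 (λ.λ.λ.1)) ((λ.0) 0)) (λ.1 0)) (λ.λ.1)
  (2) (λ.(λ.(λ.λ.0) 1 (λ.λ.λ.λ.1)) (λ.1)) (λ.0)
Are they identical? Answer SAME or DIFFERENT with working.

Answer: SAME — A ⇓ λ.λ.λ.λ.1, B ⇓ λ.λ.λ.λ.1

Reduction:
Term A:
  start: (λ.0 (0 (0 (λ.λ.λ.1)) ((λ.0) 0)) (λ.1 0)) (λ.λ.1)
  step 1: (λ.λ.1) ((λ.λ.1) ((λ.λ.1) (λ.λ.λ.1)) ((λ.0) (λ.λ.1))) (λ.(λ.λ.1) 0)
  step 2: (λ.(λ.λ.1) ((λ.λ.1) (λ.λ.λ.1)) ((λ.0) (λ.λ.1))) (λ.(λ.λ.1) 0)
  step 3: (λ.λ.1) ((λ.λ.1) (λ.λ.λ.1)) ((λ.0) (λ.λ.1))
  step 4: (λ.(λ.λ.1) (λ.λ.λ.1)) ((λ.0) (λ.λ.1))
  step 5: (λ.λ.1) (λ.λ.λ.1)
  step 6: λ.λ.λ.λ.1

Term B:
  start: (λ.(λ.(λ.λ.0) 1 (λ.λ.λ.λ.1)) (λ.1)) (λ.0)
  step 1: (λ.(λ.λ.0) (λ.0) (λ.λ.λ.λ.1)) (λ.λ.0)
  step 2: (λ.λ.0) (λ.0) (λ.λ.λ.λ.1)
  step 3: (λ.0) (λ.λ.λ.λ.1)
  step 4: λ.λ.λ.λ.1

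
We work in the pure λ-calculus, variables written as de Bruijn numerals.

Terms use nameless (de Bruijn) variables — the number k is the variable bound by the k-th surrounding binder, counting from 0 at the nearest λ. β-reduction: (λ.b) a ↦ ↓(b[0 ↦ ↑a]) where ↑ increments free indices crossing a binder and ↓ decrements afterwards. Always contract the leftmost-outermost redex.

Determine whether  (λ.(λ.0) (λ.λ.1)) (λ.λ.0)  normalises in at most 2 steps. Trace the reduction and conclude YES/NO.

  start: (λ.(λ.0) (λ.λ.1)) (λ.λ.0)
  step 1: (λ.0) (λ.λ.1)
  step 2: λ.λ.1

Answer: YES — reaches normal form λ.λ.1 in 2 ≤ 2 steps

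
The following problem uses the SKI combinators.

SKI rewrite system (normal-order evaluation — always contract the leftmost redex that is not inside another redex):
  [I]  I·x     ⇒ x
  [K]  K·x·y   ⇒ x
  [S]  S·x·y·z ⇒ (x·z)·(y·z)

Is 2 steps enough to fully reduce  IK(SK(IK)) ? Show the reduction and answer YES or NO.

Answer: YES — reaches normal form K(SKK) in 2 ≤ 2 steps

Derivation:
  start: IK(SK(IK))
  →1  K(SK(IK))
  →2  K(SKK)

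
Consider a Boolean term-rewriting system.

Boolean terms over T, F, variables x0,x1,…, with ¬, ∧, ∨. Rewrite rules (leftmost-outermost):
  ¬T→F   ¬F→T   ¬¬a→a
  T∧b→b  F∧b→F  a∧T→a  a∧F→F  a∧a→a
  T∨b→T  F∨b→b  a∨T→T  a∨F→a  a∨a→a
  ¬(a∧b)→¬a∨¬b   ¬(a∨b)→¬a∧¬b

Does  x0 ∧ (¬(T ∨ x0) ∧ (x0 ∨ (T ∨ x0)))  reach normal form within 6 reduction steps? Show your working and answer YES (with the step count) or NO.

Answer: YES — reaches normal form F in 5 ≤ 6 steps

Reduction:
  start: x0 ∧ (¬(T ∨ x0) ∧ (x0 ∨ (T ∨ x0)))
  step 1: x0 ∧ ((¬T ∧ ¬x0) ∧ (x0 ∨ (T ∨ x0)))
  step 2: x0 ∧ ((F ∧ ¬x0) ∧ (x0 ∨ (T ∨ x0)))
  step 3: x0 ∧ (F ∧ (x0 ∨ (T ∨ x0)))
  step 4: x0 ∧ F
  step 5: F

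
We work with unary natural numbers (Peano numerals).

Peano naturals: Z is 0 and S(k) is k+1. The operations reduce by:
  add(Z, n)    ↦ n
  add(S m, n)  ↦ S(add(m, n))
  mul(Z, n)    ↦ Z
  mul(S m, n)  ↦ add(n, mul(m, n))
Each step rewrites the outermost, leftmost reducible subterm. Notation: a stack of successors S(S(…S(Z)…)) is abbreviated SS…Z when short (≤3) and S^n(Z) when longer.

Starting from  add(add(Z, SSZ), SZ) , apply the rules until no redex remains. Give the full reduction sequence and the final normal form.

  start: add(add(Z, SSZ), SZ)
  →1  add(SSZ, SZ)
  →2  S(add(SZ, SZ))
  →3  S(S(add(Z, SZ)))
  →4  SSSZ

Answer: normal form = SSSZ  (in 4 steps)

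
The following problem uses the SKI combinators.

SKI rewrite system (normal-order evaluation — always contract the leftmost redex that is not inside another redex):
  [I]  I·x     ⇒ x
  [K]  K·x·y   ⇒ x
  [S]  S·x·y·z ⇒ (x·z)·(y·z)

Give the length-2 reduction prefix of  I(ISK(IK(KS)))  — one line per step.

Answer: after 2 steps: SK(IK(KS))

Working:
  start: I(ISK(IK(KS)))
  →1  ISK(IK(KS))
  →2  SK(IK(KS))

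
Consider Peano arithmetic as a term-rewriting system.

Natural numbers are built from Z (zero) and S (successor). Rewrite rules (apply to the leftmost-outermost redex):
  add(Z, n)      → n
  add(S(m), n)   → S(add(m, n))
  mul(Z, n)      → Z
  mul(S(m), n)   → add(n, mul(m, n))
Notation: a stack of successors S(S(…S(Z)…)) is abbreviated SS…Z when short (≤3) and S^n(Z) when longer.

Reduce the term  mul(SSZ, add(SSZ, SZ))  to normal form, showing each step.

Answer: normal form = S^6(Z)  (in 17 steps)

Reduction:
  start: mul(SSZ, add(SSZ, SZ))
  step 1: add(add(SSZ, SZ), mul(SZ, add(SSZ, SZ)))
  step 2: add(S(add(SZ, SZ)), mul(SZ, add(SSZ, SZ)))
  step 3: S(add(add(SZ, SZ), mul(SZ, add(SSZ, SZ))))
  step 4: S(add(S(add(Z, SZ)), mul(SZ, add(SSZ, SZ))))
  step 5: S(S(add(add(Z, SZ), mul(SZ, add(SSZ, SZ)))))
  step 6: S(S(add(SZ, mul(SZ, add(SSZ, SZ)))))
  step 7: S(S(S(add(Z, mul(SZ, add(SSZ, SZ))))))
  step 8: S(S(S(mul(SZ, add(SSZ, SZ)))))
  step 9: S(S(S(add(add(SSZ, SZ), mul(Z, add(SSZ, SZ))))))
  step 10: S(S(S(add(S(add(SZ, SZ)), mul(Z, add(SSZ, SZ))))))
  step 11: S(S(S(S(add(add(SZ, SZ), mul(Z, add(SSZ, SZ)))))))
  step 12: S(S(S(S(add(S(add(Z, SZ)), mul(Z, add(SSZ, SZ)))))))
  step 13: S(S(S(S(S(add(add(Z, SZ), mul(Z, add(SSZ, SZ))))))))
  step 14: S(S(S(S(S(add(SZ, mul(Z, add(SSZ, SZ))))))))
  step 15: S(S(S(S(S(S(add(Z, mul(Z, add(SSZ, SZ)))))))))
  step 16: S(S(S(S(S(S(mul(Z, add(SSZ, SZ))))))))
  step 17: S^6(Z)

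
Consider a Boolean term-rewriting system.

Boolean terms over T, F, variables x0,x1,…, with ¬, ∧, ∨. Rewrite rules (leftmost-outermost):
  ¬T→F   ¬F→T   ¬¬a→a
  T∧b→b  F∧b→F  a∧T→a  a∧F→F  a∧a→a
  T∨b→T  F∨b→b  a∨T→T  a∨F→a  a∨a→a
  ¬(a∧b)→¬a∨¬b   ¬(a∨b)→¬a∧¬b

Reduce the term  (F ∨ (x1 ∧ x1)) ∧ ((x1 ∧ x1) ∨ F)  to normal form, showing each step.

  start: (F ∨ (x1 ∧ x1)) ∧ ((x1 ∧ x1) ∨ F)
  step 1: (x1 ∧ x1) ∧ ((x1 ∧ x1) ∨ F)
  step 2: x1 ∧ ((x1 ∧ x1) ∨ F)
  step 3: x1 ∧ (x1 ∧ x1)
  step 4: x1 ∧ x1
  step 5: x1

Answer: normal form = x1  (in 5 steps)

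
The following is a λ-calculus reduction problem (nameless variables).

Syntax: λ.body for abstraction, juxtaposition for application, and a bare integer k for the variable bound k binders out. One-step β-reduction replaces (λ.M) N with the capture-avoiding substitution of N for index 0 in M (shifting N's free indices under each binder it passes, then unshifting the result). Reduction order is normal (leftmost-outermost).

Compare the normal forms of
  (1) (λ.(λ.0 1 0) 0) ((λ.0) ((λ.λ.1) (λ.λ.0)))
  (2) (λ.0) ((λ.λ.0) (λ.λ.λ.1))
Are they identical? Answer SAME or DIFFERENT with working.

Term A:
  start: (λ.(λ.0 1 0) 0) ((λ.0) ((λ.λ.1) (λ.λ.0)))
  →1  (λ.0 ((λ.0) ((λ.λ.1) (λ.λ.0))) 0) ((λ.0) ((λ.λ.1) (λ.λ.0)))
  →2  (λ.0) ((λ.λ.1) (λ.λ.0)) ((λ.0) ((λ.λ.1) (λ.λ.0))) ((λ.0) ((λ.λ.1) (λ.λ.0)))
  →3  (λ.λ.1) (λ.λ.0) ((λ.0) ((λ.λ.1) (λ.λ.0))) ((λ.0) ((λ.λ.1) (λ.λ.0)))
  →4  (λ.λ.λ.0) ((λ.0) ((λ.λ.1) (λ.λ.0))) ((λ.0) ((λ.λ.1) (λ.λ.0)))
  →5  (λ.λ.0) ((λ.0) ((λ.λ.1) (λ.λ.0)))
  →6  λ.0

Term B:
  start: (λ.0) ((λ.λ.0) (λ.λ.λ.1))
  →1  (λ.λ.0) (λ.λ.λ.1)
  →2  λ.0

Answer: SAME — A ⇓ λ.0, B ⇓ λ.0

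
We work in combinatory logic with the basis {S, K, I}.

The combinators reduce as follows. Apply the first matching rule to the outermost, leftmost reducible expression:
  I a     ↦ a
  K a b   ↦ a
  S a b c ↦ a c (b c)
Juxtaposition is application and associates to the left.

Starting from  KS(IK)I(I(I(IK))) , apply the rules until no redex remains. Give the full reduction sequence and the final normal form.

  start: KS(IK)I(I(I(IK)))
  step 1: SI(I(I(IK)))
  step 2: SI(I(IK))
  step 3: SI(IK)
  step 4: SIK

Answer: normal form = SIK  (in 4 steps)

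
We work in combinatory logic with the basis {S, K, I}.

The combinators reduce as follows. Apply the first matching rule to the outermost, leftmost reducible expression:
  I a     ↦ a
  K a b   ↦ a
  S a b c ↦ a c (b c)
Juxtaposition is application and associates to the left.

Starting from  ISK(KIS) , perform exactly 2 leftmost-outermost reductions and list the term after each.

Answer: after 2 steps: SKI

Derivation:
  start: ISK(KIS)
  step 1: SK(KIS)
  step 2: SKI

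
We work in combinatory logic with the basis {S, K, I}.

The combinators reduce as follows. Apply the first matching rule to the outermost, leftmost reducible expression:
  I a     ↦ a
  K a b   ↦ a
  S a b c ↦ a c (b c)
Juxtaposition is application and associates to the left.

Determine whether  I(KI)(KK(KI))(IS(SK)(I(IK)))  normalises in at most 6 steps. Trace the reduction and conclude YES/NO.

Answer: YES — reaches normal form S(SK)K in 6 ≤ 6 steps

Reduction:
  start: I(KI)(KK(KI))(IS(SK)(I(IK)))
  step 1: KI(KK(KI))(IS(SK)(I(IK)))
  step 2: I(IS(SK)(I(IK)))
  step 3: IS(SK)(I(IK))
  step 4: S(SK)(I(IK))
  step 5: S(SK)(IK)
  step 6: S(SK)K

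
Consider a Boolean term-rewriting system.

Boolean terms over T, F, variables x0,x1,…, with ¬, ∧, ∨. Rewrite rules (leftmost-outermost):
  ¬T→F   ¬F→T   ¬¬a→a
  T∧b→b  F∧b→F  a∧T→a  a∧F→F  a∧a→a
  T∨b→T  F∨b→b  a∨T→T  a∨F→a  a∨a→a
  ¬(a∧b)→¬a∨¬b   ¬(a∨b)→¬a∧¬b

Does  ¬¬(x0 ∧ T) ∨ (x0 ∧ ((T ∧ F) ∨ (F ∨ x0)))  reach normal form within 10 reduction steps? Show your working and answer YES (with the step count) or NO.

  start: ¬¬(x0 ∧ T) ∨ (x0 ∧ ((T ∧ F) ∨ (F ∨ x0)))
  step 1: (x0 ∧ T) ∨ (x0 ∧ ((T ∧ F) ∨ (F ∨ x0)))
  step 2: x0 ∨ (x0 ∧ ((T ∧ F) ∨ (F ∨ x0)))
  step 3: x0 ∨ (x0 ∧ (F ∨ (F ∨ x0)))
  step 4: x0 ∨ (x0 ∧ (F ∨ x0))
  step 5: x0 ∨ (x0 ∧ x0)
  step 6: x0 ∨ x0
  step 7: x0

Answer: YES — reaches normal form x0 in 7 ≤ 10 steps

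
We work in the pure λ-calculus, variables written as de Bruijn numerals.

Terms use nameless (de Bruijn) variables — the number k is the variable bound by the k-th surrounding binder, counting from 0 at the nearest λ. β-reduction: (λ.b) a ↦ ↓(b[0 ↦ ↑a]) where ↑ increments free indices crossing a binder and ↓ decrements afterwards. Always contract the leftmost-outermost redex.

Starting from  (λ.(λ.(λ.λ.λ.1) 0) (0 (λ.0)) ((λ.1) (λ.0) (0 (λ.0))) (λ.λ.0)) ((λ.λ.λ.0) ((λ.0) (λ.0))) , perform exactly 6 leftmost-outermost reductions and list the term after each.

  start: (λ.(λ.(λ.λ.λ.1) 0) (0 (λ.0)) ((λ.1) (λ.0) (0 (λ.0))) (λ.λ.0)) ((λ.λ.λ.0) ((λ.0) (λ.0)))
  step 1: (λ.(λ.λ.λ.1) 0) ((λ.λ.λ.0) ((λ.0) (λ.0)) (λ.0)) ((λ.(λ.λ.λ.0) ((λ.0) (λ.0))) (λ.0) ((λ.λ.λ.0) ((λ.0) (λ.0)) (λ.0))) (λ.λ.0)
  step 2: (λ.λ.λ.1) ((λ.λ.λ.0) ((λ.0) (λ.0)) (λ.0)) ((λ.(λ.λ.λ.0) ((λ.0) (λ.0))) (λ.0) ((λ.λ.λ.0) ((λ.0) (λ.0)) (λ.0))) (λ.λ.0)
  step 3: (λ.λ.1) ((λ.(λ.λ.λ.0) ((λ.0) (λ.0))) (λ.0) ((λ.λ.λ.0) ((λ.0) (λ.0)) (λ.0))) (λ.λ.0)
  step 4: (λ.(λ.(λ.λ.λ.0) ((λ.0) (λ.0))) (λ.0) ((λ.λ.λ.0) ((λ.0) (λ.0)) (λ.0))) (λ.λ.0)
  step 5: (λ.(λ.λ.λ.0) ((λ.0) (λ.0))) (λ.0) ((λ.λ.λ.0) ((λ.0) (λ.0)) (λ.0))
  step 6: (λ.λ.λ.0) ((λ.0) (λ.0)) ((λ.λ.λ.0) ((λ.0) (λ.0)) (λ.0))

Answer: after 6 steps: (λ.λ.λ.0) ((λ.0) (λ.0)) ((λ.λ.λ.0) ((λ.0) (λ.0)) (λ.0))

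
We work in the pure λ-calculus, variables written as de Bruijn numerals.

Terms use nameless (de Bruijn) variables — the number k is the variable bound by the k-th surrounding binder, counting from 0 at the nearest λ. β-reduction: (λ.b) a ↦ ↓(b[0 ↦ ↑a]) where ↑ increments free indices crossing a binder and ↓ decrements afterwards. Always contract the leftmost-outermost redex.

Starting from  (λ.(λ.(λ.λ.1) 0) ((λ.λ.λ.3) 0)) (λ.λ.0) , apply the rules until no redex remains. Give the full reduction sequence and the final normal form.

Answer: normal form = λ.λ.λ.λ.λ.0  (in 4 steps)

Reduction:
  start: (λ.(λ.(λ.λ.1) 0) ((λ.λ.λ.3) 0)) (λ.λ.0)
  step 1: (λ.(λ.λ.1) 0) ((λ.λ.λ.λ.λ.0) (λ.λ.0))
  step 2: (λ.λ.1) ((λ.λ.λ.λ.λ.0) (λ.λ.0))
  step 3: λ.(λ.λ.λ.λ.λ.0) (λ.λ.0)
  step 4: λ.λ.λ.λ.λ.0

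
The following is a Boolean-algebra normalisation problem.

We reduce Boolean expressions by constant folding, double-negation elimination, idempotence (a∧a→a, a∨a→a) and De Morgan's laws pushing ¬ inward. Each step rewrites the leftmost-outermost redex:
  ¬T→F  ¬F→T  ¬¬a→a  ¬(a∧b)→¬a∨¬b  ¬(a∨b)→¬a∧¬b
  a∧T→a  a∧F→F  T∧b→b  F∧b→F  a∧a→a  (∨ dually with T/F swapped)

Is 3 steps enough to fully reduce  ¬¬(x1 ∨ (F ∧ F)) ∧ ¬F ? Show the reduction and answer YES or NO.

  start: ¬¬(x1 ∨ (F ∧ F)) ∧ ¬F
  step 1: (x1 ∨ (F ∧ F)) ∧ ¬F
  step 2: (x1 ∨ F) ∧ ¬F
  step 3: x1 ∧ ¬F

Answer: NO — after 3 steps the term is x1 ∧ ¬F, not yet normal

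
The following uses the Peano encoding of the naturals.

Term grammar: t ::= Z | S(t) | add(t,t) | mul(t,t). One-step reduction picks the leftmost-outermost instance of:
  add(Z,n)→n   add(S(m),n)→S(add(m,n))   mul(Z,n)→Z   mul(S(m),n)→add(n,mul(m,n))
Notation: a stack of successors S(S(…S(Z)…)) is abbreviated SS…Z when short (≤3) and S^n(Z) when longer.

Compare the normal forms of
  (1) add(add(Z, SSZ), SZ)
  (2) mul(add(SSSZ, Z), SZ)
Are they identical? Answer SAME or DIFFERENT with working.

Answer: SAME — A ⇓ SSSZ, B ⇓ SSSZ

Reduction:
Term A:
  start: add(add(Z, SSZ), SZ)
  step 1: add(SSZ, SZ)
  step 2: S(add(SZ, SZ))
  step 3: S(S(add(Z, SZ)))
  step 4: SSSZ

Term B:
  start: mul(add(SSSZ, Z), SZ)
  step 1: mul(S(add(SSZ, Z)), SZ)
  step 2: add(SZ, mul(add(SSZ, Z), SZ))
  step 3: S(add(Z, mul(add(SSZ, Z), SZ)))
  step 4: S(mul(add(SSZ, Z), SZ))
  step 5: S(mul(S(add(SZ, Z)), SZ))
  step 6: S(add(SZ, mul(add(SZ, Z), SZ)))
  step 7: S(S(add(Z, mul(add(SZ, Z), SZ))))
  step 8: S(S(mul(add(SZ, Z), SZ)))
  step 9: S(S(mul(S(add(Z, Z)), SZ)))
  step 10: S(S(add(SZ, mul(add(Z, Z), SZ))))
  step 11: S(S(S(add(Z, mul(add(Z, Z), SZ)))))
  step 12: S(S(S(mul(add(Z, Z), SZ))))
  step 13: S(S(S(mul(Z, SZ))))
  step 14: SSSZ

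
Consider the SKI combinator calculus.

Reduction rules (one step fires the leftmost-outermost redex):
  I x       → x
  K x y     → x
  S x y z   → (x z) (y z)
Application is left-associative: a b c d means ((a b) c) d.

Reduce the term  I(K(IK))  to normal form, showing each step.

Answer: normal form = KK  (in 2 steps)

Reduction:
  start: I(K(IK))
  [1] K(IK)
  [2] KK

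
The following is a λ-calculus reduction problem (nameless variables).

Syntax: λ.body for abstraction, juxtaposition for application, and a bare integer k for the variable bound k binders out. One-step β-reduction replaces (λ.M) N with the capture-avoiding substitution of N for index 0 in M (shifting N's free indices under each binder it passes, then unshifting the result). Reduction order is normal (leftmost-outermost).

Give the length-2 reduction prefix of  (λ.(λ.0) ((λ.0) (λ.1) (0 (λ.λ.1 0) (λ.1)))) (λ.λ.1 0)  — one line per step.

Answer: after 2 steps: (λ.0) (λ.λ.λ.1 0) ((λ.λ.1 0) (λ.λ.1 0) (λ.λ.λ.1 0))

Reduction:
  start: (λ.(λ.0) ((λ.0) (λ.1) (0 (λ.λ.1 0) (λ.1)))) (λ.λ.1 0)
  step 1: (λ.0) ((λ.0) (λ.λ.λ.1 0) ((λ.λ.1 0) (λ.λ.1 0) (λ.λ.λ.1 0)))
  step 2: (λ.0) (λ.λ.λ.1 0) ((λ.λ.1 0) (λ.λ.1 0) (λ.λ.λ.1 0))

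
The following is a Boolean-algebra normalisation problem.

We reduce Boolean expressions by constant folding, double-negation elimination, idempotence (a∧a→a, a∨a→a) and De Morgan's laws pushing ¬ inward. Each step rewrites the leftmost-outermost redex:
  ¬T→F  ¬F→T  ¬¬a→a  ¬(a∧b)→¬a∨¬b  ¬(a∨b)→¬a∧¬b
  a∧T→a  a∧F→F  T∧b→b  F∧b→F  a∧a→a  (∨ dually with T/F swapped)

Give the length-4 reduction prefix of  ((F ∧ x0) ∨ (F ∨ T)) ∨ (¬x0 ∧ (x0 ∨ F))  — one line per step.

  start: ((F ∧ x0) ∨ (F ∨ T)) ∨ (¬x0 ∧ (x0 ∨ F))
  step 1: (F ∨ (F ∨ T)) ∨ (¬x0 ∧ (x0 ∨ F))
  step 2: (F ∨ T) ∨ (¬x0 ∧ (x0 ∨ F))
  step 3: T ∨ (¬x0 ∧ (x0 ∨ F))
  step 4: T

Answer: after 4 steps: T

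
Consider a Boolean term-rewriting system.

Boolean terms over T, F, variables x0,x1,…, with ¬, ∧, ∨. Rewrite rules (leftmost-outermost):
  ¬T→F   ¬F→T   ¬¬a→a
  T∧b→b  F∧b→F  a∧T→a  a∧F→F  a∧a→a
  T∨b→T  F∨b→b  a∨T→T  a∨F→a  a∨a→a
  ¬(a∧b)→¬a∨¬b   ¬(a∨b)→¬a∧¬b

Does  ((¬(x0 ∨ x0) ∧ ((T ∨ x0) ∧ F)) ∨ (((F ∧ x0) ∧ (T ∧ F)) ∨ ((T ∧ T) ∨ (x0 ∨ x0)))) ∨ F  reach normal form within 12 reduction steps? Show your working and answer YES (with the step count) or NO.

  start: ((¬(x0 ∨ x0) ∧ ((T ∨ x0) ∧ F)) ∨ (((F ∧ x0) ∧ (T ∧ F)) ∨ ((T ∧ T) ∨ (x0 ∨ x0)))) ∨ F
  [1] (¬(x0 ∨ x0) ∧ ((T ∨ x0) ∧ F)) ∨ (((F ∧ x0) ∧ (T ∧ F)) ∨ ((T ∧ T) ∨ (x0 ∨ x0)))
  [2] ((¬x0 ∧ ¬x0) ∧ ((T ∨ x0) ∧ F)) ∨ (((F ∧ x0) ∧ (T ∧ F)) ∨ ((T ∧ T) ∨ (x0 ∨ x0)))
  [3] (¬x0 ∧ ((T ∨ x0) ∧ F)) ∨ (((F ∧ x0) ∧ (T ∧ F)) ∨ ((T ∧ T) ∨ (x0 ∨ x0)))
  [4] (¬x0 ∧ F) ∨ (((F ∧ x0) ∧ (T ∧ F)) ∨ ((T ∧ T) ∨ (x0 ∨ x0)))
  [5] F ∨ (((F ∧ x0) ∧ (T ∧ F)) ∨ ((T ∧ T) ∨ (x0 ∨ x0)))
  [6] ((F ∧ x0) ∧ (T ∧ F)) ∨ ((T ∧ T) ∨ (x0 ∨ x0))
  [7] (F ∧ (T ∧ F)) ∨ ((T ∧ T) ∨ (x0 ∨ x0))
  [8] F ∨ ((T ∧ T) ∨ (x0 ∨ x0))
  [9] (T ∧ T) ∨ (x0 ∨ x0)
  [10] T ∨ (x0 ∨ x0)
  [11] T

Answer: YES — reaches normal form T in 11 ≤ 12 steps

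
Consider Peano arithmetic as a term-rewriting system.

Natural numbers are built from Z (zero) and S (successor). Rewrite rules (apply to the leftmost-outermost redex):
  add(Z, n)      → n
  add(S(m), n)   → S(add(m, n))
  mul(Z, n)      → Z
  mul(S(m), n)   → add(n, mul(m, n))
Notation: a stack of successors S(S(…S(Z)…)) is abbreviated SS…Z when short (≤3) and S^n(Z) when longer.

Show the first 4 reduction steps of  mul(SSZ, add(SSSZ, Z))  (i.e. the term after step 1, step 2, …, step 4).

  start: mul(SSZ, add(SSSZ, Z))
  [1] add(add(SSSZ, Z), mul(SZ, add(SSSZ, Z)))
  [2] add(S(add(SSZ, Z)), mul(SZ, add(SSSZ, Z)))
  [3] S(add(add(SSZ, Z), mul(SZ, add(SSSZ, Z))))
  [4] S(add(S(add(SZ, Z)), mul(SZ, add(SSSZ, Z))))

Answer: after 4 steps: S(add(S(add(SZ, Z)), mul(SZ, add(SSSZ, Z))))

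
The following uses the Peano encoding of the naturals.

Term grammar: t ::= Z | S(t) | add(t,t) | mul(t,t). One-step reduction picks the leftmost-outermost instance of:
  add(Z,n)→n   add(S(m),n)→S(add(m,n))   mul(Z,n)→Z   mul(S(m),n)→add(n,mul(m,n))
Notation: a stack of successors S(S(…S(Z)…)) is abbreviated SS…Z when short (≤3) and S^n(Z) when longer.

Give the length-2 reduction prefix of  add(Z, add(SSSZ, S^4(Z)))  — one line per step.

Answer: after 2 steps: S(add(SSZ, S^4(Z)))

Derivation:
  start: add(Z, add(SSSZ, S^4(Z)))
  [1] add(SSSZ, S^4(Z))
  [2] S(add(SSZ, S^4(Z)))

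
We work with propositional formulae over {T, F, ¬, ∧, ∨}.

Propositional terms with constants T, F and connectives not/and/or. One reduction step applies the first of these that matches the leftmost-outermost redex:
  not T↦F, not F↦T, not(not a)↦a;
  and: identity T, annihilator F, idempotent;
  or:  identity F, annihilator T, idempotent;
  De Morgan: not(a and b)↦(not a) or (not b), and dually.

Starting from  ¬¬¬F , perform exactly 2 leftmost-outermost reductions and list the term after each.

Answer: after 2 steps: T

Derivation:
  start: ¬¬¬F
  [1] ¬F
  [2] T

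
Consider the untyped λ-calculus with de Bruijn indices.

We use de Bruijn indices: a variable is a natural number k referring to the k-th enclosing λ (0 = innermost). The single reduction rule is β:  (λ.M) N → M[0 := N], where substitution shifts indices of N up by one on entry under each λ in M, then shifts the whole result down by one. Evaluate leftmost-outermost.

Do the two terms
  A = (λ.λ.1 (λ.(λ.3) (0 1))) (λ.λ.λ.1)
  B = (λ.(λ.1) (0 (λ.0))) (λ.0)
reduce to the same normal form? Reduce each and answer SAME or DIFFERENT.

Term A:
  start: (λ.λ.1 (λ.(λ.3) (0 1))) (λ.λ.λ.1)
  step 1: λ.(λ.λ.λ.1) (λ.(λ.λ.λ.λ.1) (0 1))
  step 2: λ.λ.λ.1

Term B:
  start: (λ.(λ.1) (0 (λ.0))) (λ.0)
  step 1: (λ.λ.0) ((λ.0) (λ.0))
  step 2: λ.0

Answer: DIFFERENT — A ⇓ λ.λ.λ.1, B ⇓ λ.0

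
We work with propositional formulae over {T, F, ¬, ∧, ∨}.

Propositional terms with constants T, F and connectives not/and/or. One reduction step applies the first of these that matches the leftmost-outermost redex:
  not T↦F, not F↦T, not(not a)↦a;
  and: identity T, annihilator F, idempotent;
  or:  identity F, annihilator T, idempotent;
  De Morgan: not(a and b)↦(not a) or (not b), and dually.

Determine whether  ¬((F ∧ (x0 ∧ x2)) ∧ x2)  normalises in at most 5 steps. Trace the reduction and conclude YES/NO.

Answer: YES — reaches normal form T in 5 ≤ 5 steps

Working:
  start: ¬((F ∧ (x0 ∧ x2)) ∧ x2)
  step 1: ¬(F ∧ (x0 ∧ x2)) ∨ ¬x2
  step 2: (¬F ∨ ¬(x0 ∧ x2)) ∨ ¬x2
  step 3: (T ∨ ¬(x0 ∧ x2)) ∨ ¬x2
  step 4: T ∨ ¬x2
  step 5: T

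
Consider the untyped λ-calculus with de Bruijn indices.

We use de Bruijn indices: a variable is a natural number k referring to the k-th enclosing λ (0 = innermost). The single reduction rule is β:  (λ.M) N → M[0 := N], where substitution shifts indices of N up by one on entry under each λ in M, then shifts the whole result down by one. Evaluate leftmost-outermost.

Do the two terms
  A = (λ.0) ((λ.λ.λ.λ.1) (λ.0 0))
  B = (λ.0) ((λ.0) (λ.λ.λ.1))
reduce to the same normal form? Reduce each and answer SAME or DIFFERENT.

Term A:
  start: (λ.0) ((λ.λ.λ.λ.1) (λ.0 0))
  →1  (λ.λ.λ.λ.1) (λ.0 0)
  →2  λ.λ.λ.1

Term B:
  start: (λ.0) ((λ.0) (λ.λ.λ.1))
  →1  (λ.0) (λ.λ.λ.1)
  →2  λ.λ.λ.1

Answer: SAME — A ⇓ λ.λ.λ.1, B ⇓ λ.λ.λ.1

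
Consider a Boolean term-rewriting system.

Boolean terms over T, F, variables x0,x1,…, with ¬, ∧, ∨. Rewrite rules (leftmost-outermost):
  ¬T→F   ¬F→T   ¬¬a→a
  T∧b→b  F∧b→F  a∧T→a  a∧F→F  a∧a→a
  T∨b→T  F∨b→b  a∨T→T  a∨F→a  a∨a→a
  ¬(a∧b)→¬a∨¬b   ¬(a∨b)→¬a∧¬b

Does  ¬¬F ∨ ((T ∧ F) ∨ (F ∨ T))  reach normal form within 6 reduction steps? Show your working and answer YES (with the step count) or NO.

Answer: YES — reaches normal form T in 5 ≤ 6 steps

Derivation:
  start: ¬¬F ∨ ((T ∧ F) ∨ (F ∨ T))
  [1] F ∨ ((T ∧ F) ∨ (F ∨ T))
  [2] (T ∧ F) ∨ (F ∨ T)
  [3] F ∨ (F ∨ T)
  [4] F ∨ T
  [5] T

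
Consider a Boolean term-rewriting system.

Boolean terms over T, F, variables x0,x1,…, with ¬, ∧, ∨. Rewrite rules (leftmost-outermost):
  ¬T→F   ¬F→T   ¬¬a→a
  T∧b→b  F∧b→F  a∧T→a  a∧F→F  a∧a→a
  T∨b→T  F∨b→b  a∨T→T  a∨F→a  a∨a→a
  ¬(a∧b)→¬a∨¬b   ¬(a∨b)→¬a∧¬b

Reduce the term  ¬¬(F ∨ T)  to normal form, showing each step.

Answer: normal form = T  (in 2 steps)

Derivation:
  start: ¬¬(F ∨ T)
  step 1: F ∨ T
  step 2: T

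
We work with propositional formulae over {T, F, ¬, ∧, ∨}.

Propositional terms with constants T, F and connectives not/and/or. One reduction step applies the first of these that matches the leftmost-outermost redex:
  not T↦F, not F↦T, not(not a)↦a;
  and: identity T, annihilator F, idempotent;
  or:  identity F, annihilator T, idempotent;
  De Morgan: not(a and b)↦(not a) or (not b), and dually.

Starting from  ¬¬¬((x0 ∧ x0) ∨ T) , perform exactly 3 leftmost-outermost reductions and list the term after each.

Answer: after 3 steps: (¬x0 ∨ ¬x0) ∧ ¬T

Derivation:
  start: ¬¬¬((x0 ∧ x0) ∨ T)
  [1] ¬((x0 ∧ x0) ∨ T)
  [2] ¬(x0 ∧ x0) ∧ ¬T
  [3] (¬x0 ∨ ¬x0) ∧ ¬T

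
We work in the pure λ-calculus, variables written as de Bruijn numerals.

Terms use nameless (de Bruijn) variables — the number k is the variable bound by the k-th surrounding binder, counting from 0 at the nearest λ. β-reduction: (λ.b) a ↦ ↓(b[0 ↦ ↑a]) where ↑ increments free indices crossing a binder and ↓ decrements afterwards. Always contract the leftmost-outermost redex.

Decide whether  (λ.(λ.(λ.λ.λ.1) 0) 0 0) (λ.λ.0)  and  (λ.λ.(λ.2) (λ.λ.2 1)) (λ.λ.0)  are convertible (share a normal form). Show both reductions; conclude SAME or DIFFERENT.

Answer: SAME — A ⇓ λ.λ.λ.0, B ⇓ λ.λ.λ.0

Working:
Term A:
  start: (λ.(λ.(λ.λ.λ.1) 0) 0 0) (λ.λ.0)
  step 1: (λ.(λ.λ.λ.1) 0) (λ.λ.0) (λ.λ.0)
  step 2: (λ.λ.λ.1) (λ.λ.0) (λ.λ.0)
  step 3: (λ.λ.1) (λ.λ.0)
  step 4: λ.λ.λ.0

Term B:
  start: (λ.λ.(λ.2) (λ.λ.2 1)) (λ.λ.0)
  step 1: λ.(λ.λ.λ.0) (λ.λ.2 1)
  step 2: λ.λ.λ.0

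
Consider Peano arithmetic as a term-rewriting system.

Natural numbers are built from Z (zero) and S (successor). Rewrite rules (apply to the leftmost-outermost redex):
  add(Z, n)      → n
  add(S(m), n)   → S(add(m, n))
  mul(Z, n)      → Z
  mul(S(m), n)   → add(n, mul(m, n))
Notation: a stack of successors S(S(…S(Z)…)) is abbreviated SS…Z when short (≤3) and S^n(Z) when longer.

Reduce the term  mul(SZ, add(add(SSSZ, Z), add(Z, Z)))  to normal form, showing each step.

  start: mul(SZ, add(add(SSSZ, Z), add(Z, Z)))
  [1] add(add(add(SSSZ, Z), add(Z, Z)), mul(Z, add(add(SSSZ, Z), add(Z, Z))))
  [2] add(add(S(add(SSZ, Z)), add(Z, Z)), mul(Z, add(add(SSSZ, Z), add(Z, Z))))
  [3] add(S(add(add(SSZ, Z), add(Z, Z))), mul(Z, add(add(SSSZ, Z), add(Z, Z))))
  [4] S(add(add(add(SSZ, Z), add(Z, Z)), mul(Z, add(add(SSSZ, Z), add(Z, Z)))))
  [5] S(add(add(S(add(SZ, Z)), add(Z, Z)), mul(Z, add(add(SSSZ, Z), add(Z, Z)))))
  [6] S(add(S(add(add(SZ, Z), add(Z, Z))), mul(Z, add(add(SSSZ, Z), add(Z, Z)))))
  [7] S(S(add(add(add(SZ, Z), add(Z, Z)), mul(Z, add(add(SSSZ, Z), add(Z, Z))))))
  [8] S(S(add(add(S(add(Z, Z)), add(Z, Z)), mul(Z, add(add(SSSZ, Z), add(Z, Z))))))
  [9] S(S(add(S(add(add(Z, Z), add(Z, Z))), mul(Z, add(add(SSSZ, Z), add(Z, Z))))))
  [10] S(S(S(add(add(add(Z, Z), add(Z, Z)), mul(Z, add(add(SSSZ, Z), add(Z, Z)))))))
  [11] S(S(S(add(add(Z, add(Z, Z)), mul(Z, add(add(SSSZ, Z), add(Z, Z)))))))
  [12] S(S(S(add(add(Z, Z), mul(Z, add(add(SSSZ, Z), add(Z, Z)))))))
  [13] S(S(S(add(Z, mul(Z, add(add(SSSZ, Z), add(Z, Z)))))))
  [14] S(S(S(mul(Z, add(add(SSSZ, Z), add(Z, Z))))))
  [15] SSSZ

Answer: normal form = SSSZ  (in 15 steps)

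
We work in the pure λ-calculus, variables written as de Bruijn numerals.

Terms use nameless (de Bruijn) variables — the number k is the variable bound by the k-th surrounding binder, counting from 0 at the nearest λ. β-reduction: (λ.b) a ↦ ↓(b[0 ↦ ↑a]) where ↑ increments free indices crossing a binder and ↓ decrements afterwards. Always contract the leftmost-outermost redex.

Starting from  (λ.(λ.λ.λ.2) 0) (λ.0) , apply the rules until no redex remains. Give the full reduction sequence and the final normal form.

Answer: normal form = λ.λ.λ.0  (in 2 steps)

Reduction:
  start: (λ.(λ.λ.λ.2) 0) (λ.0)
  →1  (λ.λ.λ.2) (λ.0)
  →2  λ.λ.λ.0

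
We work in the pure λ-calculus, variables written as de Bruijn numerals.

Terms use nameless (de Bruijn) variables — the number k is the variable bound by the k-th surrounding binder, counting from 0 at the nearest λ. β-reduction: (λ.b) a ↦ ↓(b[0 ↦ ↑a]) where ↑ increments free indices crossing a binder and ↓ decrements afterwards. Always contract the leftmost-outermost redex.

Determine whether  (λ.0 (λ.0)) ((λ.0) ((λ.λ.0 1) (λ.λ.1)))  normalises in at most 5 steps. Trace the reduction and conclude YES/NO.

  start: (λ.0 (λ.0)) ((λ.0) ((λ.λ.0 1) (λ.λ.1)))
  →1  (λ.0) ((λ.λ.0 1) (λ.λ.1)) (λ.0)
  →2  (λ.λ.0 1) (λ.λ.1) (λ.0)
  →3  (λ.0 (λ.λ.1)) (λ.0)
  →4  (λ.0) (λ.λ.1)
  →5  λ.λ.1

Answer: YES — reaches normal form λ.λ.1 in 5 ≤ 5 steps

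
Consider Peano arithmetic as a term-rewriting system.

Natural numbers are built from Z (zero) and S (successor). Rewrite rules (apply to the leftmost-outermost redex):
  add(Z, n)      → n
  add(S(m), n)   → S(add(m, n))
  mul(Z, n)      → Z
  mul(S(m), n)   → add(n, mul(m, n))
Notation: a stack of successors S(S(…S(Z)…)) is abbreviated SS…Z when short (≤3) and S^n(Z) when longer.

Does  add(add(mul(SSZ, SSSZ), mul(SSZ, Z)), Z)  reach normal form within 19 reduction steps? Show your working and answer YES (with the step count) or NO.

  start: add(add(mul(SSZ, SSSZ), mul(SSZ, Z)), Z)
  step 1: add(add(add(SSSZ, mul(SZ, SSSZ)), mul(SSZ, Z)), Z)
  step 2: add(add(S(add(SSZ, mul(SZ, SSSZ))), mul(SSZ, Z)), Z)
  step 3: add(S(add(add(SSZ, mul(SZ, SSSZ)), mul(SSZ, Z))), Z)
  step 4: S(add(add(add(SSZ, mul(SZ, SSSZ)), mul(SSZ, Z)), Z))
  step 5: S(add(add(S(add(SZ, mul(SZ, SSSZ))), mul(SSZ, Z)), Z))
  step 6: S(add(S(add(add(SZ, mul(SZ, SSSZ)), mul(SSZ, Z))), Z))
  step 7: S(S(add(add(add(SZ, mul(SZ, SSSZ)), mul(SSZ, Z)), Z)))
  step 8: S(S(add(add(S(add(Z, mul(SZ, SSSZ))), mul(SSZ, Z)), Z)))
  step 9: S(S(add(S(add(add(Z, mul(SZ, SSSZ)), mul(SSZ, Z))), Z)))
  step 10: S(S(S(add(add(add(Z, mul(SZ, SSSZ)), mul(SSZ, Z)), Z))))
  step 11: S(S(S(add(add(mul(SZ, SSSZ), mul(SSZ, Z)), Z))))
  step 12: S(S(S(add(add(add(SSSZ, mul(Z, SSSZ)), mul(SSZ, Z)), Z))))
  step 13: S(S(S(add(add(S(add(SSZ, mul(Z, SSSZ))), mul(SSZ, Z)), Z))))
  step 14: S(S(S(add(S(add(add(SSZ, mul(Z, SSSZ)), mul(SSZ, Z))), Z))))
  step 15: S(S(S(S(add(add(add(SSZ, mul(Z, SSSZ)), mul(SSZ, Z)), Z)))))
  step 16: S(S(S(S(add(add(S(add(SZ, mul(Z, SSSZ))), mul(SSZ, Z)), Z)))))
  step 17: S(S(S(S(add(S(add(add(SZ, mul(Z, SSSZ)), mul(SSZ, Z))), Z)))))
  step 18: S(S(S(S(S(add(add(add(SZ, mul(Z, SSSZ)), mul(SSZ, Z)), Z))))))
  step 19: S(S(S(S(S(add(add(S(add(Z, mul(Z, SSSZ))), mul(SSZ, Z)), Z))))))

Answer: NO — after 19 steps the term is S(S(S(S(S(add(add(S(add(Z, mul(Z, SSSZ))), mul(SSZ, Z)), Z)))))), not yet normal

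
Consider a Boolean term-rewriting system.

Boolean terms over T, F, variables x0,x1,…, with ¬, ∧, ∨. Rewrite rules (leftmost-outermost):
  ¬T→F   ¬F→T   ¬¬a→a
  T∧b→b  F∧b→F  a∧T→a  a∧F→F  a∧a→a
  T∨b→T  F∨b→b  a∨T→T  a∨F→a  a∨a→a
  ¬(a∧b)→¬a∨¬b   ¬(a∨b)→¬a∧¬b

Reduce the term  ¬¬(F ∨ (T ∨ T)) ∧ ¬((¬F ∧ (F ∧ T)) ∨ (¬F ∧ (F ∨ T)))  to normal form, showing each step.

Answer: normal form = F  (in 19 steps)

Working:
  start: ¬¬(F ∨ (T ∨ T)) ∧ ¬((¬F ∧ (F ∧ T)) ∨ (¬F ∧ (F ∨ T)))
  [1] (F ∨ (T ∨ T)) ∧ ¬((¬F ∧ (F ∧ T)) ∨ (¬F ∧ (F ∨ T)))
  [2] (T ∨ T) ∧ ¬((¬F ∧ (F ∧ T)) ∨ (¬F ∧ (F ∨ T)))
  [3] T ∧ ¬((¬F ∧ (F ∧ T)) ∨ (¬F ∧ (F ∨ T)))
  [4] ¬((¬F ∧ (F ∧ T)) ∨ (¬F ∧ (F ∨ T)))
  [5] ¬(¬F ∧ (F ∧ T)) ∧ ¬(¬F ∧ (F ∨ T))
  [6] (¬¬F ∨ ¬(F ∧ T)) ∧ ¬(¬F ∧ (F ∨ T))
  [7] (F ∨ ¬(F ∧ T)) ∧ ¬(¬F ∧ (F ∨ T))
  [8] ¬(F ∧ T) ∧ ¬(¬F ∧ (F ∨ T))
  [9] (¬F ∨ ¬T) ∧ ¬(¬F ∧ (F ∨ T))
  [10] (T ∨ ¬T) ∧ ¬(¬F ∧ (F ∨ T))
  [11] T ∧ ¬(¬F ∧ (F ∨ T))
  [12] ¬(¬F ∧ (F ∨ T))
  [13] ¬¬F ∨ ¬(F ∨ T)
  [14] F ∨ ¬(F ∨ T)
  [15] ¬(F ∨ T)
  [16] ¬F ∧ ¬T
  [17] T ∧ ¬T
  [18] ¬T
  [19] F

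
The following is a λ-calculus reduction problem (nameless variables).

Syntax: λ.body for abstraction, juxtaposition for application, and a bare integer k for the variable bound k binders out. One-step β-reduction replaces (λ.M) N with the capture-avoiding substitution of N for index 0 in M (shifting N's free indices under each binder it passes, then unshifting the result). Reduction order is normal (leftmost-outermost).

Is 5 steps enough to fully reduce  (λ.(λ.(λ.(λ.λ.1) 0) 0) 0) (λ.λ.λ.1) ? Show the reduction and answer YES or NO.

Answer: YES — reaches normal form λ.λ.λ.λ.1 in 4 ≤ 5 steps

Working:
  start: (λ.(λ.(λ.(λ.λ.1) 0) 0) 0) (λ.λ.λ.1)
  →1  (λ.(λ.(λ.λ.1) 0) 0) (λ.λ.λ.1)
  →2  (λ.(λ.λ.1) 0) (λ.λ.λ.1)
  →3  (λ.λ.1) (λ.λ.λ.1)
  →4  λ.λ.λ.λ.1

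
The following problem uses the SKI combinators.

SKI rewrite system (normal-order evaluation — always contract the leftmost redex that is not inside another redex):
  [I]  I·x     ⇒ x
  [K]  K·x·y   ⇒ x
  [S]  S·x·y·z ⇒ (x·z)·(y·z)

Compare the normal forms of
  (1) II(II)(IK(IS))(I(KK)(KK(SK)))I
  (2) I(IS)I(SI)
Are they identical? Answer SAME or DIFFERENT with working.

Term A:
  start: II(II)(IK(IS))(I(KK)(KK(SK)))I
  step 1: I(II)(IK(IS))(I(KK)(KK(SK)))I
  step 2: II(IK(IS))(I(KK)(KK(SK)))I
  step 3: I(IK(IS))(I(KK)(KK(SK)))I
  step 4: IK(IS)(I(KK)(KK(SK)))I
  step 5: K(IS)(I(KK)(KK(SK)))I
  step 6: ISI
  step 7: SI

Term B:
  start: I(IS)I(SI)
  step 1: ISI(SI)
  step 2: SI(SI)

Answer: DIFFERENT — A ⇓ SI, B ⇓ SI(SI)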